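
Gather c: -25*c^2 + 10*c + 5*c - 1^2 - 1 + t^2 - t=-25*c^2 + 15*c + t^2 - t - 2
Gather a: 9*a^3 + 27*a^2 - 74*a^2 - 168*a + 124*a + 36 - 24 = 9*a^3 - 47*a^2 - 44*a + 12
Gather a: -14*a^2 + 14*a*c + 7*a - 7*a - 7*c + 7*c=-14*a^2 + 14*a*c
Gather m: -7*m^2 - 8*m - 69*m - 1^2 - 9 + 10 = -7*m^2 - 77*m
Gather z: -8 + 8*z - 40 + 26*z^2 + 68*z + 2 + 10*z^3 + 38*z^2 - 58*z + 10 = 10*z^3 + 64*z^2 + 18*z - 36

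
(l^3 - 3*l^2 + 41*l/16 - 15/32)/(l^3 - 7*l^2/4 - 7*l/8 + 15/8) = (l - 1/4)/(l + 1)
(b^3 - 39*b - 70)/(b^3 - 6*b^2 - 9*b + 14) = (b + 5)/(b - 1)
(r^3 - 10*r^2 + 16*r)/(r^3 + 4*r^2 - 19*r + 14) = r*(r - 8)/(r^2 + 6*r - 7)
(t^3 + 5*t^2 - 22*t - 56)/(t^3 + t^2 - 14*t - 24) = (t + 7)/(t + 3)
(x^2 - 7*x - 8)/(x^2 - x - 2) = (x - 8)/(x - 2)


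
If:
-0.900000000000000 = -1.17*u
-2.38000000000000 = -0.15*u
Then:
No Solution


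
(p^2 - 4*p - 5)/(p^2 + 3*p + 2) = (p - 5)/(p + 2)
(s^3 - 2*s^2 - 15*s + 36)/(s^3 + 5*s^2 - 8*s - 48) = (s - 3)/(s + 4)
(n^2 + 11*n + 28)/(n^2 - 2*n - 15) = (n^2 + 11*n + 28)/(n^2 - 2*n - 15)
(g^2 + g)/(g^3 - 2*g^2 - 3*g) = 1/(g - 3)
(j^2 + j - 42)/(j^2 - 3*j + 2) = (j^2 + j - 42)/(j^2 - 3*j + 2)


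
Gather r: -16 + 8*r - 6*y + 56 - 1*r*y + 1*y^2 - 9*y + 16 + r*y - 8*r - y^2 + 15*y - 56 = 0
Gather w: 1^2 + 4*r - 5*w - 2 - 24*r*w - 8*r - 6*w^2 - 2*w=-4*r - 6*w^2 + w*(-24*r - 7) - 1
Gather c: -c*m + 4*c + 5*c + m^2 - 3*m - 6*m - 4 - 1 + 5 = c*(9 - m) + m^2 - 9*m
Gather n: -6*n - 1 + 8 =7 - 6*n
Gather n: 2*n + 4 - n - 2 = n + 2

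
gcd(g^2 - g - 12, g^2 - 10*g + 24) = g - 4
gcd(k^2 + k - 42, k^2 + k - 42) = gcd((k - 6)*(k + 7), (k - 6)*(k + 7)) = k^2 + k - 42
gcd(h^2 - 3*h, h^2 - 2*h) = h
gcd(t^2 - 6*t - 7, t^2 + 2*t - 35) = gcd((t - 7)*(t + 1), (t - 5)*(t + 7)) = 1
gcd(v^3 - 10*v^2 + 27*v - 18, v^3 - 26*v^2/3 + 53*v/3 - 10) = v^2 - 7*v + 6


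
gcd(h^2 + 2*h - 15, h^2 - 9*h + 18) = h - 3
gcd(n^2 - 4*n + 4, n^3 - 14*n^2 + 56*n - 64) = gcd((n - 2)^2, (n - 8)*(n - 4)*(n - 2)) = n - 2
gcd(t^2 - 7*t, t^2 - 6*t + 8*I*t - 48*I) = 1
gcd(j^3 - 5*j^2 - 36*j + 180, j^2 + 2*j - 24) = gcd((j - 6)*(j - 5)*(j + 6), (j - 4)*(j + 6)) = j + 6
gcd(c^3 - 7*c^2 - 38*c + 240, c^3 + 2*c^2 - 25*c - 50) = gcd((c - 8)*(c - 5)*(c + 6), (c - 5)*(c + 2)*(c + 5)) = c - 5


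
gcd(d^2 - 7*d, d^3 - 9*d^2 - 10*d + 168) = d - 7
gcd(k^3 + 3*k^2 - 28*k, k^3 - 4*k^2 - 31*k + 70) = 1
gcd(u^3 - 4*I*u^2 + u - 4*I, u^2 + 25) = 1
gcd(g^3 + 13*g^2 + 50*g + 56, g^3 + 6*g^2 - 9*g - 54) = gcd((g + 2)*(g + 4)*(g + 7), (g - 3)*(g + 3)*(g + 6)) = 1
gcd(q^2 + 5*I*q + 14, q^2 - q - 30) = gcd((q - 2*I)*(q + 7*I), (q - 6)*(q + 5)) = 1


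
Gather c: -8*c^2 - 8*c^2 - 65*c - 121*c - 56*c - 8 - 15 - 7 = -16*c^2 - 242*c - 30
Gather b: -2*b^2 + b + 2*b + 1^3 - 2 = -2*b^2 + 3*b - 1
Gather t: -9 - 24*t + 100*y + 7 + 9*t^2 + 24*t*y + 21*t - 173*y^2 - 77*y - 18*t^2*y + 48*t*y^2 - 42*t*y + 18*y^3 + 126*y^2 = t^2*(9 - 18*y) + t*(48*y^2 - 18*y - 3) + 18*y^3 - 47*y^2 + 23*y - 2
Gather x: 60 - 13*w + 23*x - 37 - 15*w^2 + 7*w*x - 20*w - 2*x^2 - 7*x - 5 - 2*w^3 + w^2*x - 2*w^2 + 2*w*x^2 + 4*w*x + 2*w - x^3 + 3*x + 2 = -2*w^3 - 17*w^2 - 31*w - x^3 + x^2*(2*w - 2) + x*(w^2 + 11*w + 19) + 20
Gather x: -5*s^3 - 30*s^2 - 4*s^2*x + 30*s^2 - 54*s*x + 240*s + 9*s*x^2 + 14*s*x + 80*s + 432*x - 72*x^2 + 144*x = -5*s^3 + 320*s + x^2*(9*s - 72) + x*(-4*s^2 - 40*s + 576)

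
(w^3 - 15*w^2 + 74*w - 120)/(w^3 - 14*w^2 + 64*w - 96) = (w - 5)/(w - 4)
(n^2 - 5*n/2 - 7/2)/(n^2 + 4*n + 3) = (n - 7/2)/(n + 3)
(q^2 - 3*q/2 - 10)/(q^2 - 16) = (q + 5/2)/(q + 4)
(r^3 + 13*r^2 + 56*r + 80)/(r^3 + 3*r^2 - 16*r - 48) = (r^2 + 9*r + 20)/(r^2 - r - 12)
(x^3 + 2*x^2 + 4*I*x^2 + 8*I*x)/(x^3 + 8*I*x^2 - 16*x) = (x + 2)/(x + 4*I)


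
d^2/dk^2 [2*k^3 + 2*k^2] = 12*k + 4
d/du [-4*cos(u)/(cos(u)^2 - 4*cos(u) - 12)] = 4*(sin(u)^2 - 13)*sin(u)/((cos(u) - 6)^2*(cos(u) + 2)^2)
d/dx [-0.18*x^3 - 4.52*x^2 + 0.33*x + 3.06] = -0.54*x^2 - 9.04*x + 0.33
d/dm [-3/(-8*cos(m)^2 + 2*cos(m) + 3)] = 6*(8*cos(m) - 1)*sin(m)/(-8*cos(m)^2 + 2*cos(m) + 3)^2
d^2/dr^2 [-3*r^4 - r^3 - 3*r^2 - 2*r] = -36*r^2 - 6*r - 6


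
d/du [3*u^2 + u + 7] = 6*u + 1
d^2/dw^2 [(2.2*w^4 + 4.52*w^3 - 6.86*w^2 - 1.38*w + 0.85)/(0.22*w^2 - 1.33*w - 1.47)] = (0.21296*w^6 - 3.86232*w^5 + 19.0806*w^4 + 83.585856*w^3 + 97.005768*w^2 + 54.433596*w - 20.694562)/(0.010648*w^6 - 0.193116*w^5 + 0.95403*w^4 + 0.228095*w^3 - 6.374655*w^2 - 8.621991*w - 3.176523)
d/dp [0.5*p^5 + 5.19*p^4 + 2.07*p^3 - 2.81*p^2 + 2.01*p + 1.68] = 2.5*p^4 + 20.76*p^3 + 6.21*p^2 - 5.62*p + 2.01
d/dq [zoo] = 0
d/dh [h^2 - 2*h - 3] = 2*h - 2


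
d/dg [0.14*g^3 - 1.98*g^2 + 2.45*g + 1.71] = 0.42*g^2 - 3.96*g + 2.45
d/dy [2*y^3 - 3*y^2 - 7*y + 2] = 6*y^2 - 6*y - 7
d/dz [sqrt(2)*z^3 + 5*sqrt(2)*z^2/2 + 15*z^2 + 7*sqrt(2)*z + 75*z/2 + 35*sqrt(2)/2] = 3*sqrt(2)*z^2 + 5*sqrt(2)*z + 30*z + 7*sqrt(2) + 75/2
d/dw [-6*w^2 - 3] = -12*w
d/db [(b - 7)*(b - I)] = 2*b - 7 - I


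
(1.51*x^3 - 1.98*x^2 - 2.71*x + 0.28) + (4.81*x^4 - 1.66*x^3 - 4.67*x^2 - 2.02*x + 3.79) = 4.81*x^4 - 0.15*x^3 - 6.65*x^2 - 4.73*x + 4.07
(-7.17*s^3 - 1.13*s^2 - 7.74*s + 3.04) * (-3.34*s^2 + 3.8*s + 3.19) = 23.9478*s^5 - 23.4718*s^4 - 1.3147*s^3 - 43.1703*s^2 - 13.1386*s + 9.6976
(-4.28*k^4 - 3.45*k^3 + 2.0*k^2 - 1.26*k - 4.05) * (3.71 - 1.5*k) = 6.42*k^5 - 10.7038*k^4 - 15.7995*k^3 + 9.31*k^2 + 1.4004*k - 15.0255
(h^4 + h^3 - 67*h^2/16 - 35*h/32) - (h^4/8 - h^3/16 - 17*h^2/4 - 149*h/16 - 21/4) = 7*h^4/8 + 17*h^3/16 + h^2/16 + 263*h/32 + 21/4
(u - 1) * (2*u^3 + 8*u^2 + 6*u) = 2*u^4 + 6*u^3 - 2*u^2 - 6*u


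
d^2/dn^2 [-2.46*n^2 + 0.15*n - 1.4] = -4.92000000000000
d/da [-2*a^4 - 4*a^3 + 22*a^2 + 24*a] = -8*a^3 - 12*a^2 + 44*a + 24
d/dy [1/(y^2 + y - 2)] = (-2*y - 1)/(y^2 + y - 2)^2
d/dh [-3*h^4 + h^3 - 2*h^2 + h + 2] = -12*h^3 + 3*h^2 - 4*h + 1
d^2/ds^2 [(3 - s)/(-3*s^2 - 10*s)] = 6*(3*s^3 - 27*s^2 - 90*s - 100)/(s^3*(27*s^3 + 270*s^2 + 900*s + 1000))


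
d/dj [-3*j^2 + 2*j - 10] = 2 - 6*j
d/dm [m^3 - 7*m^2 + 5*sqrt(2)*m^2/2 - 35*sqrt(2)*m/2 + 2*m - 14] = 3*m^2 - 14*m + 5*sqrt(2)*m - 35*sqrt(2)/2 + 2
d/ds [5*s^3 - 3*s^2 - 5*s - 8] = 15*s^2 - 6*s - 5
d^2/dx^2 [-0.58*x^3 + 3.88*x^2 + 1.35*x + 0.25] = 7.76 - 3.48*x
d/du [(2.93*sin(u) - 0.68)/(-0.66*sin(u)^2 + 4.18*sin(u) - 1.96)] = (1.9338*sin(u)^2 - 0.897600000000001*sin(u) - 2.9004)*cos(u)/(0.4356*sin(u)^4 - 5.5176*sin(u)^3 + 20.0596*sin(u)^2 - 16.3856*sin(u) + 3.8416)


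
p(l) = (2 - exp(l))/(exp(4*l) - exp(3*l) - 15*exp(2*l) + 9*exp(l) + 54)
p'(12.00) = 0.00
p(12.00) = 0.00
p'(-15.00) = 0.00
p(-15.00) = 0.04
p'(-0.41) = -0.01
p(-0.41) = 0.03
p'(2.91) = 0.00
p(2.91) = -0.00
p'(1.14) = 106.42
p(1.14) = -2.23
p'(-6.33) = -0.00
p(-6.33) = 0.04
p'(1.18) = 14.24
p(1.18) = -0.59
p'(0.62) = -0.06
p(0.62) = 0.01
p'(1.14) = 106.42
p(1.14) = -2.23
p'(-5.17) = -0.00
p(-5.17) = 0.04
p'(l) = (2 - exp(l))*(-4*exp(4*l) + 3*exp(3*l) + 30*exp(2*l) - 9*exp(l))/(exp(4*l) - exp(3*l) - 15*exp(2*l) + 9*exp(l) + 54)^2 - exp(l)/(exp(4*l) - exp(3*l) - 15*exp(2*l) + 9*exp(l) + 54) = (3*exp(3*l) - exp(2*l) - 12*exp(l) + 24)*exp(l)/(exp(7*l) + exp(6*l) - 26*exp(5*l) - 30*exp(4*l) + 225*exp(3*l) + 297*exp(2*l) - 648*exp(l) - 972)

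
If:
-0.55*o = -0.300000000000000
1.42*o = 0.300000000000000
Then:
No Solution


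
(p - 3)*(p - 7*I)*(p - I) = p^3 - 3*p^2 - 8*I*p^2 - 7*p + 24*I*p + 21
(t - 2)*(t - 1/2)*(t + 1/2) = t^3 - 2*t^2 - t/4 + 1/2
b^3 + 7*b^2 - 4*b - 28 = (b - 2)*(b + 2)*(b + 7)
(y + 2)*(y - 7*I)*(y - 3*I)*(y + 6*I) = y^4 + 2*y^3 - 4*I*y^3 + 39*y^2 - 8*I*y^2 + 78*y - 126*I*y - 252*I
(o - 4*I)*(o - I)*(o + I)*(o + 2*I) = o^4 - 2*I*o^3 + 9*o^2 - 2*I*o + 8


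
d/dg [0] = 0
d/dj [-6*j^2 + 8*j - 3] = 8 - 12*j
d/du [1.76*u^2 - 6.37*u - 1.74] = 3.52*u - 6.37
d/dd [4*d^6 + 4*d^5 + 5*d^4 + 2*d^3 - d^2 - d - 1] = 24*d^5 + 20*d^4 + 20*d^3 + 6*d^2 - 2*d - 1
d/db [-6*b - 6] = -6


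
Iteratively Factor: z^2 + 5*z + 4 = (z + 4)*(z + 1)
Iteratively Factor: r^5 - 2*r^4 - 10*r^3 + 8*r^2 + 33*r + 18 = (r + 2)*(r^4 - 4*r^3 - 2*r^2 + 12*r + 9) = (r + 1)*(r + 2)*(r^3 - 5*r^2 + 3*r + 9) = (r - 3)*(r + 1)*(r + 2)*(r^2 - 2*r - 3) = (r - 3)^2*(r + 1)*(r + 2)*(r + 1)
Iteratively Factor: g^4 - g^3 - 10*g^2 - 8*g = (g + 1)*(g^3 - 2*g^2 - 8*g) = (g + 1)*(g + 2)*(g^2 - 4*g) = g*(g + 1)*(g + 2)*(g - 4)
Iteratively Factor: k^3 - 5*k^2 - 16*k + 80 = (k - 4)*(k^2 - k - 20) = (k - 5)*(k - 4)*(k + 4)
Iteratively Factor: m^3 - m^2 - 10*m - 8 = (m + 2)*(m^2 - 3*m - 4) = (m - 4)*(m + 2)*(m + 1)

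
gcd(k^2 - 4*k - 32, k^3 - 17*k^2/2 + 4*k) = k - 8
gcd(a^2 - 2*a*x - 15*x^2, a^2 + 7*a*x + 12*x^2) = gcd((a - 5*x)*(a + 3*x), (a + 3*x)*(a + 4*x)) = a + 3*x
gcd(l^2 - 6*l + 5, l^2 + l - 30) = l - 5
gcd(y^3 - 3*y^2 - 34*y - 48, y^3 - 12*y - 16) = y + 2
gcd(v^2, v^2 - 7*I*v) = v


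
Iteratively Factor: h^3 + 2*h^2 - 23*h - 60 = (h + 4)*(h^2 - 2*h - 15) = (h - 5)*(h + 4)*(h + 3)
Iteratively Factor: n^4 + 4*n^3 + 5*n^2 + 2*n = (n + 2)*(n^3 + 2*n^2 + n) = (n + 1)*(n + 2)*(n^2 + n) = (n + 1)^2*(n + 2)*(n)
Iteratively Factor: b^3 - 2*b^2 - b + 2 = (b + 1)*(b^2 - 3*b + 2) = (b - 2)*(b + 1)*(b - 1)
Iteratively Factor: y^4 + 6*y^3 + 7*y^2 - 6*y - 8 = (y + 4)*(y^3 + 2*y^2 - y - 2) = (y - 1)*(y + 4)*(y^2 + 3*y + 2) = (y - 1)*(y + 2)*(y + 4)*(y + 1)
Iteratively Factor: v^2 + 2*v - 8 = (v + 4)*(v - 2)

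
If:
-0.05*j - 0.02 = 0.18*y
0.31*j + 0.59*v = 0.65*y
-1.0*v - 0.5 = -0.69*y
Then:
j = 0.71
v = -0.71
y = -0.31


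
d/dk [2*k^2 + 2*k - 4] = 4*k + 2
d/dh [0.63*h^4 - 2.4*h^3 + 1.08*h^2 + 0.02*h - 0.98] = 2.52*h^3 - 7.2*h^2 + 2.16*h + 0.02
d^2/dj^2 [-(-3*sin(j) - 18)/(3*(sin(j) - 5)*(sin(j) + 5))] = (-sin(j)^5 - 24*sin(j)^4 - 148*sin(j)^3 - 564*sin(j)^2 - 475*sin(j) + 300)/((sin(j) - 5)^3*(sin(j) + 5)^3)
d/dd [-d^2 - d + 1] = -2*d - 1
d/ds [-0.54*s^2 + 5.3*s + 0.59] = 5.3 - 1.08*s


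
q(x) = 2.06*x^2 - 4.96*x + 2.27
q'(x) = 4.12*x - 4.96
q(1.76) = -0.08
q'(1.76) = 2.29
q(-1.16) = 10.80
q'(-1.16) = -9.74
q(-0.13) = 2.95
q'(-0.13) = -5.50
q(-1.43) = 13.58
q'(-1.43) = -10.85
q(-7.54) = 156.78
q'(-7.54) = -36.02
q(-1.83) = 18.25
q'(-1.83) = -12.50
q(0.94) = -0.57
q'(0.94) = -1.09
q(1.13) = -0.70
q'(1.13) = -0.30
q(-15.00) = 540.17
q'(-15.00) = -66.76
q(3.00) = 5.93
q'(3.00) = 7.40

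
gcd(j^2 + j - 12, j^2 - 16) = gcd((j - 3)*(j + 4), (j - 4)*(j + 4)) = j + 4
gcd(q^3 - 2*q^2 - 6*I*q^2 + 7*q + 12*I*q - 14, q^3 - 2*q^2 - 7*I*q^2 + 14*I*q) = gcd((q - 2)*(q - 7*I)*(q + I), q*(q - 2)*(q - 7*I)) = q^2 + q*(-2 - 7*I) + 14*I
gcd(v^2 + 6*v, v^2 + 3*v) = v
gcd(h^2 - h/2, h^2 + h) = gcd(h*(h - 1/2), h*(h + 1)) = h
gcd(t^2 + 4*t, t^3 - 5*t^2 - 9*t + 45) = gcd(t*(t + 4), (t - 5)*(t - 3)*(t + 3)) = 1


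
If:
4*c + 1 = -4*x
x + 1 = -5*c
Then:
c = -3/16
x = -1/16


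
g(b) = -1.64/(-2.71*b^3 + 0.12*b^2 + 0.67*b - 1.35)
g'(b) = -1.64*(8.13*b^2 - 0.24*b - 0.67)/(-2.71*b^3 + 0.12*b^2 + 0.67*b - 1.35)^2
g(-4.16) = -0.01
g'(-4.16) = -0.01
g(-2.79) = -0.03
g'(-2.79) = -0.03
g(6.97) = 0.00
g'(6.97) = -0.00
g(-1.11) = -0.93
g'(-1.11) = -5.09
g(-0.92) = -6.68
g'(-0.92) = -175.15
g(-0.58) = 1.40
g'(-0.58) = -2.64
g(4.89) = 0.01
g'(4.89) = -0.00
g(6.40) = 0.00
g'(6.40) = -0.00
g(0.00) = 1.21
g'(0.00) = 0.60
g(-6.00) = -0.00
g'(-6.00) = -0.00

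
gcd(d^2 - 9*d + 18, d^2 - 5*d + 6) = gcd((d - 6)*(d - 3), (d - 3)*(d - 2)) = d - 3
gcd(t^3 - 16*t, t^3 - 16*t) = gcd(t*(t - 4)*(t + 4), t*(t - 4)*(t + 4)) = t^3 - 16*t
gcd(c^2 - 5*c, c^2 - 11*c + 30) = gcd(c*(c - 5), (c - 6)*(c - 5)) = c - 5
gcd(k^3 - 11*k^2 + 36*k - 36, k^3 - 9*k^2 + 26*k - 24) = k^2 - 5*k + 6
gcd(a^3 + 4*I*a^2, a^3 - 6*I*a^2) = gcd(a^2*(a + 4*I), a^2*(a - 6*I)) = a^2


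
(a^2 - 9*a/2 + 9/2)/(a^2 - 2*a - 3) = (a - 3/2)/(a + 1)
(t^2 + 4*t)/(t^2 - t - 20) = t/(t - 5)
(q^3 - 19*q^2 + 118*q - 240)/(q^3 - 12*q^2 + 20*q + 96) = (q - 5)/(q + 2)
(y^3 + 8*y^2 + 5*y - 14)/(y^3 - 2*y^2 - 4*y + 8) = (y^2 + 6*y - 7)/(y^2 - 4*y + 4)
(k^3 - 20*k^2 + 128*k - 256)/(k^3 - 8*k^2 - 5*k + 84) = (k^2 - 16*k + 64)/(k^2 - 4*k - 21)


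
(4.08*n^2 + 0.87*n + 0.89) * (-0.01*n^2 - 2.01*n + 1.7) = -0.0408*n^4 - 8.2095*n^3 + 5.1784*n^2 - 0.3099*n + 1.513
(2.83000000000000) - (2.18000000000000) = 0.650000000000000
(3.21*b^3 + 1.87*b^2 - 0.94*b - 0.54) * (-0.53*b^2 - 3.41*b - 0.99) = -1.7013*b^5 - 11.9372*b^4 - 9.0564*b^3 + 1.6403*b^2 + 2.772*b + 0.5346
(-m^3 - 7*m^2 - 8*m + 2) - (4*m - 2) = -m^3 - 7*m^2 - 12*m + 4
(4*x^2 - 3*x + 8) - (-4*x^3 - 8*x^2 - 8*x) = 4*x^3 + 12*x^2 + 5*x + 8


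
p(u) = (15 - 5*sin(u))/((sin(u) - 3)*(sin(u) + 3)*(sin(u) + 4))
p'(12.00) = 0.34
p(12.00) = -0.59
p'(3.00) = -0.21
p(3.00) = -0.38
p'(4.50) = -0.14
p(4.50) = -0.82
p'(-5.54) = 0.10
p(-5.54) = -0.29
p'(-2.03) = -0.27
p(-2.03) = -0.77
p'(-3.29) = -0.21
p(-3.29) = -0.38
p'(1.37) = 0.02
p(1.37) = -0.25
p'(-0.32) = 0.31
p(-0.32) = -0.51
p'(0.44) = 0.15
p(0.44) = -0.33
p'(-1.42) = 0.10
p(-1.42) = -0.83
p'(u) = -(15 - 5*sin(u))*cos(u)/((sin(u) - 3)*(sin(u) + 3)*(sin(u) + 4)^2) - (15 - 5*sin(u))*cos(u)/((sin(u) - 3)*(sin(u) + 3)^2*(sin(u) + 4)) - (15 - 5*sin(u))*cos(u)/((sin(u) - 3)^2*(sin(u) + 3)*(sin(u) + 4)) - 5*cos(u)/((sin(u) - 3)*(sin(u) + 3)*(sin(u) + 4))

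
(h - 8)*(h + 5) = h^2 - 3*h - 40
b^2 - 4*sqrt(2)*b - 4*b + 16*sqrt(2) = (b - 4)*(b - 4*sqrt(2))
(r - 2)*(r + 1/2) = r^2 - 3*r/2 - 1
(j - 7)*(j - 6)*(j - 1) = j^3 - 14*j^2 + 55*j - 42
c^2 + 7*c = c*(c + 7)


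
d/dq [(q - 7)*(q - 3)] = 2*q - 10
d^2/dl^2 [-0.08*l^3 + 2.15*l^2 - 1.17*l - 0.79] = 4.3 - 0.48*l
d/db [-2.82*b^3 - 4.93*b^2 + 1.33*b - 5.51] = -8.46*b^2 - 9.86*b + 1.33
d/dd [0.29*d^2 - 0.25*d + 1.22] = 0.58*d - 0.25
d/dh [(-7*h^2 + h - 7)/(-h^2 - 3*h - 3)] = 2*(11*h^2 + 14*h - 12)/(h^4 + 6*h^3 + 15*h^2 + 18*h + 9)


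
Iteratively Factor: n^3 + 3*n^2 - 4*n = (n)*(n^2 + 3*n - 4) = n*(n + 4)*(n - 1)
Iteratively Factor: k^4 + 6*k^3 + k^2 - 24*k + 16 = (k + 4)*(k^3 + 2*k^2 - 7*k + 4) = (k + 4)^2*(k^2 - 2*k + 1) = (k - 1)*(k + 4)^2*(k - 1)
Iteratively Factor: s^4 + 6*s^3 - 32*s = (s + 4)*(s^3 + 2*s^2 - 8*s) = (s - 2)*(s + 4)*(s^2 + 4*s) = s*(s - 2)*(s + 4)*(s + 4)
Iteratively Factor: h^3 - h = (h)*(h^2 - 1) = h*(h + 1)*(h - 1)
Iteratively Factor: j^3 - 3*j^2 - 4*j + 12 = (j - 3)*(j^2 - 4) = (j - 3)*(j - 2)*(j + 2)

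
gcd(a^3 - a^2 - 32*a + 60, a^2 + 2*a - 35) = a - 5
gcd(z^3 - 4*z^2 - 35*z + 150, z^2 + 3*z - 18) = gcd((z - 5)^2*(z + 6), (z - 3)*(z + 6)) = z + 6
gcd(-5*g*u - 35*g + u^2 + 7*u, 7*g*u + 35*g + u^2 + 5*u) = 1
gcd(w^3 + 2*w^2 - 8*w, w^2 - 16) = w + 4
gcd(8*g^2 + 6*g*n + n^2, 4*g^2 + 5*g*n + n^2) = 4*g + n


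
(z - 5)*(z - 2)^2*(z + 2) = z^4 - 7*z^3 + 6*z^2 + 28*z - 40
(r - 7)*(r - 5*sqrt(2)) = r^2 - 5*sqrt(2)*r - 7*r + 35*sqrt(2)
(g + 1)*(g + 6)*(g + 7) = g^3 + 14*g^2 + 55*g + 42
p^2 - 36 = (p - 6)*(p + 6)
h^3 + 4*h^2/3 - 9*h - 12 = (h - 3)*(h + 4/3)*(h + 3)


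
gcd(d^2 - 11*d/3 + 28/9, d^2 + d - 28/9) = d - 4/3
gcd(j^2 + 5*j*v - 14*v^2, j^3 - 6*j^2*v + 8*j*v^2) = -j + 2*v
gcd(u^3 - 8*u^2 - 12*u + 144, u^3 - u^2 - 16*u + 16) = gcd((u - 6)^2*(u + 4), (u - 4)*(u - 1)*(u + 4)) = u + 4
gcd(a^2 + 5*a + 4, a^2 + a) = a + 1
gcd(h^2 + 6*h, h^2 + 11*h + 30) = h + 6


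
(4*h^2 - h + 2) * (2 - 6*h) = -24*h^3 + 14*h^2 - 14*h + 4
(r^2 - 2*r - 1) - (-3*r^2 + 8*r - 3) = 4*r^2 - 10*r + 2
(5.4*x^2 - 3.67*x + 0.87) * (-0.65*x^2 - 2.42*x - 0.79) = -3.51*x^4 - 10.6825*x^3 + 4.0499*x^2 + 0.7939*x - 0.6873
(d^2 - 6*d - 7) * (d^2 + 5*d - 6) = d^4 - d^3 - 43*d^2 + d + 42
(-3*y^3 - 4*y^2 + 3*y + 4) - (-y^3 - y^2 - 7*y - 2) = -2*y^3 - 3*y^2 + 10*y + 6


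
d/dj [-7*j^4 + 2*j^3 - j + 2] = -28*j^3 + 6*j^2 - 1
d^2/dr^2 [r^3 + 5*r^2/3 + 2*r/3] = 6*r + 10/3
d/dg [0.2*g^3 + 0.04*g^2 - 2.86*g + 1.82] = 0.6*g^2 + 0.08*g - 2.86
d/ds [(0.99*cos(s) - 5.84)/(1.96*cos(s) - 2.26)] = -9.209*sin(s)/(1.96*cos(s) - 2.26)^2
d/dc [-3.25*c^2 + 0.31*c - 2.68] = 0.31 - 6.5*c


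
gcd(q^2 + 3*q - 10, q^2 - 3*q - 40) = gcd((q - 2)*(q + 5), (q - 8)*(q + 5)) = q + 5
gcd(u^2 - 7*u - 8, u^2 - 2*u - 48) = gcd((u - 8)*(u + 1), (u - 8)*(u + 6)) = u - 8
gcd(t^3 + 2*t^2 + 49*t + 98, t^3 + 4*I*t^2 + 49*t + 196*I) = t^2 + 49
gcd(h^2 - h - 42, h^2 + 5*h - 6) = h + 6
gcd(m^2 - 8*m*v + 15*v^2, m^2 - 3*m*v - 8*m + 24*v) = -m + 3*v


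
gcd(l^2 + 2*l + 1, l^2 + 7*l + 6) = l + 1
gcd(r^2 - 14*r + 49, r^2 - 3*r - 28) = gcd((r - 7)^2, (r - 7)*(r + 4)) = r - 7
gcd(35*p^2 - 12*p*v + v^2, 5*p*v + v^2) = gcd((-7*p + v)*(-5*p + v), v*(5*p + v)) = 1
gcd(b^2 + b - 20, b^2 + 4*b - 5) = b + 5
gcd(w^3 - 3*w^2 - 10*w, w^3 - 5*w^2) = w^2 - 5*w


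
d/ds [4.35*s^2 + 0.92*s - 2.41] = 8.7*s + 0.92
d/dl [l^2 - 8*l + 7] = 2*l - 8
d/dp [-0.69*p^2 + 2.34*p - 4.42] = 2.34 - 1.38*p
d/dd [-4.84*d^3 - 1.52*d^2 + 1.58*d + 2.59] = -14.52*d^2 - 3.04*d + 1.58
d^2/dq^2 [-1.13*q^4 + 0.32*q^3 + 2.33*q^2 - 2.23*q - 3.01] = -13.56*q^2 + 1.92*q + 4.66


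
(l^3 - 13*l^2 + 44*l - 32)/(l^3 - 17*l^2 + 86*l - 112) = (l^2 - 5*l + 4)/(l^2 - 9*l + 14)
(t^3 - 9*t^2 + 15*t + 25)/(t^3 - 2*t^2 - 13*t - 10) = (t - 5)/(t + 2)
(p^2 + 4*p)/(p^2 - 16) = p/(p - 4)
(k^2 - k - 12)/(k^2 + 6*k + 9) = (k - 4)/(k + 3)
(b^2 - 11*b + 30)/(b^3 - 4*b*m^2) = (b^2 - 11*b + 30)/(b*(b^2 - 4*m^2))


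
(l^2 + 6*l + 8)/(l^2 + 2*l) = (l + 4)/l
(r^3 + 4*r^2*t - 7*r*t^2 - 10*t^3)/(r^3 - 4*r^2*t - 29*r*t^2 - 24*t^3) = (r^2 + 3*r*t - 10*t^2)/(r^2 - 5*r*t - 24*t^2)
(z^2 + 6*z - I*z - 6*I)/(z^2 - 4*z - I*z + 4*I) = (z + 6)/(z - 4)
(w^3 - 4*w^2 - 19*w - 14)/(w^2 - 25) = (w^3 - 4*w^2 - 19*w - 14)/(w^2 - 25)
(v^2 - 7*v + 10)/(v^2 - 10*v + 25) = (v - 2)/(v - 5)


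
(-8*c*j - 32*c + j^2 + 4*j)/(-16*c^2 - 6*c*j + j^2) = (j + 4)/(2*c + j)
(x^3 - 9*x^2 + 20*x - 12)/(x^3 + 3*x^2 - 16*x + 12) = (x - 6)/(x + 6)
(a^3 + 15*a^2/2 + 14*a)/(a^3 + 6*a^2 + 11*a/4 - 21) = 2*a/(2*a - 3)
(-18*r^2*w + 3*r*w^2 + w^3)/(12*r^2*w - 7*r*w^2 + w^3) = (-6*r - w)/(4*r - w)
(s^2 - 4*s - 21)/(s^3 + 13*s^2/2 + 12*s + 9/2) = 2*(s - 7)/(2*s^2 + 7*s + 3)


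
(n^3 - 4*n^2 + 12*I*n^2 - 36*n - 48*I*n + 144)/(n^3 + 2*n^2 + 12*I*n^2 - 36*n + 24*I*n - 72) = (n - 4)/(n + 2)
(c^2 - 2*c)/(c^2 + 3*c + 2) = c*(c - 2)/(c^2 + 3*c + 2)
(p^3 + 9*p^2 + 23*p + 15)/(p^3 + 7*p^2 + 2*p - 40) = (p^2 + 4*p + 3)/(p^2 + 2*p - 8)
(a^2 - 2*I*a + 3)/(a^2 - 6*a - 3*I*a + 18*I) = (a + I)/(a - 6)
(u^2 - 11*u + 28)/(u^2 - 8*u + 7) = (u - 4)/(u - 1)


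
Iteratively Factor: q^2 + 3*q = (q)*(q + 3)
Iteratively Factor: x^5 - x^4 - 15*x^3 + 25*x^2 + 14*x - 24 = (x - 1)*(x^4 - 15*x^2 + 10*x + 24) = (x - 1)*(x + 4)*(x^3 - 4*x^2 + x + 6) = (x - 1)*(x + 1)*(x + 4)*(x^2 - 5*x + 6) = (x - 3)*(x - 1)*(x + 1)*(x + 4)*(x - 2)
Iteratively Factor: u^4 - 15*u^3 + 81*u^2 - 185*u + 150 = (u - 5)*(u^3 - 10*u^2 + 31*u - 30) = (u - 5)*(u - 3)*(u^2 - 7*u + 10) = (u - 5)^2*(u - 3)*(u - 2)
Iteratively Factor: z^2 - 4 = (z - 2)*(z + 2)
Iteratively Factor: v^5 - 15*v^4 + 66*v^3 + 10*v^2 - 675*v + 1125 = (v - 3)*(v^4 - 12*v^3 + 30*v^2 + 100*v - 375) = (v - 5)*(v - 3)*(v^3 - 7*v^2 - 5*v + 75) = (v - 5)*(v - 3)*(v + 3)*(v^2 - 10*v + 25) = (v - 5)^2*(v - 3)*(v + 3)*(v - 5)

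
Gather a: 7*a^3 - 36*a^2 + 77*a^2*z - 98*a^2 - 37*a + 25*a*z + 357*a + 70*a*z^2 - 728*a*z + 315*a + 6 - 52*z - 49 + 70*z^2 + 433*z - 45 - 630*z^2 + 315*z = 7*a^3 + a^2*(77*z - 134) + a*(70*z^2 - 703*z + 635) - 560*z^2 + 696*z - 88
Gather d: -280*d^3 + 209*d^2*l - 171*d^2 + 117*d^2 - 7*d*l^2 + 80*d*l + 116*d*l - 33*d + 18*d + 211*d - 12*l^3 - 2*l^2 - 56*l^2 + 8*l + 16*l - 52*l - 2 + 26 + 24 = -280*d^3 + d^2*(209*l - 54) + d*(-7*l^2 + 196*l + 196) - 12*l^3 - 58*l^2 - 28*l + 48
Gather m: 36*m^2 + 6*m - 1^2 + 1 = 36*m^2 + 6*m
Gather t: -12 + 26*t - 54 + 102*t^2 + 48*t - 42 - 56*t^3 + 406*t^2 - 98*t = -56*t^3 + 508*t^2 - 24*t - 108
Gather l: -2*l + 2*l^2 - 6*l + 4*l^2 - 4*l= 6*l^2 - 12*l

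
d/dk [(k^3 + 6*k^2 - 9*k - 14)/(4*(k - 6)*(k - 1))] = (k^4 - 14*k^3 - 15*k^2 + 100*k - 152)/(4*(k^4 - 14*k^3 + 61*k^2 - 84*k + 36))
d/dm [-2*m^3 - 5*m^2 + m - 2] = -6*m^2 - 10*m + 1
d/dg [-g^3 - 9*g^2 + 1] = 3*g*(-g - 6)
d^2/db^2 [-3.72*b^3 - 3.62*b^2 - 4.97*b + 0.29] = -22.32*b - 7.24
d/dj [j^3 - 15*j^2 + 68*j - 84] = 3*j^2 - 30*j + 68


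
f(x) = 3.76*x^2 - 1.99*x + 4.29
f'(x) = 7.52*x - 1.99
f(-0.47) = 6.06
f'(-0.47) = -5.52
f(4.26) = 64.05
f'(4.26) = 30.05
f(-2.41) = 30.92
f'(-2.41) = -20.11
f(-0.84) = 8.61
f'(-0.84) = -8.31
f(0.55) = 4.33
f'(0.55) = 2.15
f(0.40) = 4.10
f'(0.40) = 1.02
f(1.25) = 7.68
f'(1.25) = 7.41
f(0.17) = 4.06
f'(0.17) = -0.71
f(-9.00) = 326.76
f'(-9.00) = -69.67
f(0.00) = 4.29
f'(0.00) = -1.99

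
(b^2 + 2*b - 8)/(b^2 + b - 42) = (b^2 + 2*b - 8)/(b^2 + b - 42)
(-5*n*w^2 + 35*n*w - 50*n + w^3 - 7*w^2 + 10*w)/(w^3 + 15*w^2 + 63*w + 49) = (-5*n*w^2 + 35*n*w - 50*n + w^3 - 7*w^2 + 10*w)/(w^3 + 15*w^2 + 63*w + 49)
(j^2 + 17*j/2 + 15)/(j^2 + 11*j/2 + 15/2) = (j + 6)/(j + 3)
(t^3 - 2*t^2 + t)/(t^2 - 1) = t*(t - 1)/(t + 1)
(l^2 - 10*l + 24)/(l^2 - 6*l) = (l - 4)/l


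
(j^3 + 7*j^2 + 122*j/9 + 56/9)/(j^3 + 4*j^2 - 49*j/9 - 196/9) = (3*j + 2)/(3*j - 7)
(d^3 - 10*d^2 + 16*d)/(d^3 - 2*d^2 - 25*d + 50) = d*(d - 8)/(d^2 - 25)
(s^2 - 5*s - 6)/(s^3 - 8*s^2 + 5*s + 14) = (s - 6)/(s^2 - 9*s + 14)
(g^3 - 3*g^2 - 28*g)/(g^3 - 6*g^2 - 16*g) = (-g^2 + 3*g + 28)/(-g^2 + 6*g + 16)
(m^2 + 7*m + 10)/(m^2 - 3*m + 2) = (m^2 + 7*m + 10)/(m^2 - 3*m + 2)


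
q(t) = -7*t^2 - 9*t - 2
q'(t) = -14*t - 9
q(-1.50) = -4.25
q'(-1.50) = 12.00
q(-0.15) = -0.81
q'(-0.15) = -6.90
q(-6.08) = -206.04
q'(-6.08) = 76.12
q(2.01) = -48.37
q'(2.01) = -37.14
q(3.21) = -103.02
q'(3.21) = -53.94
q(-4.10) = -82.77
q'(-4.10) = 48.40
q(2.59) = -72.27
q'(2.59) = -45.26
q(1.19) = -22.62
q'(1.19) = -25.66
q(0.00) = -2.00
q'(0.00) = -9.00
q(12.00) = -1118.00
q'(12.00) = -177.00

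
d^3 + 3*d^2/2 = d^2*(d + 3/2)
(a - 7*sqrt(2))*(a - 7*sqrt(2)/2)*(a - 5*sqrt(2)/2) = a^3 - 13*sqrt(2)*a^2 + 203*a/2 - 245*sqrt(2)/2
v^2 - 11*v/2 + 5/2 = (v - 5)*(v - 1/2)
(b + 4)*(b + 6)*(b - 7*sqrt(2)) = b^3 - 7*sqrt(2)*b^2 + 10*b^2 - 70*sqrt(2)*b + 24*b - 168*sqrt(2)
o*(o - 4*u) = o^2 - 4*o*u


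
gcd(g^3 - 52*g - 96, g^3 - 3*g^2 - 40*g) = g - 8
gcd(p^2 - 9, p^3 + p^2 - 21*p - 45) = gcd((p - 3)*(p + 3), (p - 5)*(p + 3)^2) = p + 3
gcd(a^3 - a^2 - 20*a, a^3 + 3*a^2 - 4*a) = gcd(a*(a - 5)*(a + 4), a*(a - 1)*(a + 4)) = a^2 + 4*a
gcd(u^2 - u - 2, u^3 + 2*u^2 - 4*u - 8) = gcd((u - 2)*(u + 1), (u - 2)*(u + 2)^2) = u - 2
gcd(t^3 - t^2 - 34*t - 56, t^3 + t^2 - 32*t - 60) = t + 2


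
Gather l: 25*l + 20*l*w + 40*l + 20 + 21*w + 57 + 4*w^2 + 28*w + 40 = l*(20*w + 65) + 4*w^2 + 49*w + 117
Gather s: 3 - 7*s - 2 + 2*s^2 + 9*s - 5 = 2*s^2 + 2*s - 4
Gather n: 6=6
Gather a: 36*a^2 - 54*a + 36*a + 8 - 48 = 36*a^2 - 18*a - 40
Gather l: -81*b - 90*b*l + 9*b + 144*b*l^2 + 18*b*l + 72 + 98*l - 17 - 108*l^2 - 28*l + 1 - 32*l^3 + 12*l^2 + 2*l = -72*b - 32*l^3 + l^2*(144*b - 96) + l*(72 - 72*b) + 56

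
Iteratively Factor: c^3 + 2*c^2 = (c + 2)*(c^2) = c*(c + 2)*(c)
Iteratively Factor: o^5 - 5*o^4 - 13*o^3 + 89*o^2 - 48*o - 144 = (o + 1)*(o^4 - 6*o^3 - 7*o^2 + 96*o - 144) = (o - 3)*(o + 1)*(o^3 - 3*o^2 - 16*o + 48) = (o - 3)*(o + 1)*(o + 4)*(o^2 - 7*o + 12) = (o - 4)*(o - 3)*(o + 1)*(o + 4)*(o - 3)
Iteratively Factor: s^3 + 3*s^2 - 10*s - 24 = (s + 2)*(s^2 + s - 12) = (s - 3)*(s + 2)*(s + 4)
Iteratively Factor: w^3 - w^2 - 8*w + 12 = (w - 2)*(w^2 + w - 6) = (w - 2)^2*(w + 3)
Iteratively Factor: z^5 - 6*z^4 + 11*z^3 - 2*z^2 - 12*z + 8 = (z - 2)*(z^4 - 4*z^3 + 3*z^2 + 4*z - 4) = (z - 2)^2*(z^3 - 2*z^2 - z + 2) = (z - 2)^3*(z^2 - 1) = (z - 2)^3*(z - 1)*(z + 1)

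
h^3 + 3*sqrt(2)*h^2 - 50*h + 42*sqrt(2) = (h - 3*sqrt(2))*(h - sqrt(2))*(h + 7*sqrt(2))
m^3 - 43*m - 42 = (m - 7)*(m + 1)*(m + 6)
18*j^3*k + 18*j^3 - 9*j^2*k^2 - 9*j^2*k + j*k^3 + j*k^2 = (-6*j + k)*(-3*j + k)*(j*k + j)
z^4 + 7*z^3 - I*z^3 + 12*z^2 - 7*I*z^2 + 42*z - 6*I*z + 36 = (z + 1)*(z + 6)*(z - 3*I)*(z + 2*I)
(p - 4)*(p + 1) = p^2 - 3*p - 4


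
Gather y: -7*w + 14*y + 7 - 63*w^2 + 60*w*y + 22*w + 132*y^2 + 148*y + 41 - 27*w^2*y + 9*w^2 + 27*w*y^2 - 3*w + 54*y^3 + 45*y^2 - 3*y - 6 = -54*w^2 + 12*w + 54*y^3 + y^2*(27*w + 177) + y*(-27*w^2 + 60*w + 159) + 42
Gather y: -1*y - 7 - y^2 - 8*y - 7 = -y^2 - 9*y - 14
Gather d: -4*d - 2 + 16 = 14 - 4*d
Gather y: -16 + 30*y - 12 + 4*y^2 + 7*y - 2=4*y^2 + 37*y - 30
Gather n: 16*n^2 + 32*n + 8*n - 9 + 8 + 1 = 16*n^2 + 40*n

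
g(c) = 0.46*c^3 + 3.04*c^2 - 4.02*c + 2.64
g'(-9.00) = 53.04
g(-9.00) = -50.28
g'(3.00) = 26.64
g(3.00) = 30.36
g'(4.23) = 46.39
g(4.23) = 74.85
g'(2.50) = 19.80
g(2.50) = 18.78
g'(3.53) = 34.64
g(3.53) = 46.56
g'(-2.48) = -10.61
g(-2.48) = 24.29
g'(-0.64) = -7.35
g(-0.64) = 6.34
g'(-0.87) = -8.27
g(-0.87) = 8.14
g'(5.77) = 77.01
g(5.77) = 169.02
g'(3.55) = 34.96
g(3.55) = 47.26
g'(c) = 1.38*c^2 + 6.08*c - 4.02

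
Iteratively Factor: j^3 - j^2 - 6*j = (j - 3)*(j^2 + 2*j) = j*(j - 3)*(j + 2)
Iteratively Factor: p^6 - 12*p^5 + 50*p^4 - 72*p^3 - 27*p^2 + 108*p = (p - 3)*(p^5 - 9*p^4 + 23*p^3 - 3*p^2 - 36*p) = (p - 4)*(p - 3)*(p^4 - 5*p^3 + 3*p^2 + 9*p) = (p - 4)*(p - 3)^2*(p^3 - 2*p^2 - 3*p) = (p - 4)*(p - 3)^3*(p^2 + p) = p*(p - 4)*(p - 3)^3*(p + 1)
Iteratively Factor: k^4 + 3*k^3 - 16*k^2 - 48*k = (k - 4)*(k^3 + 7*k^2 + 12*k) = (k - 4)*(k + 4)*(k^2 + 3*k) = (k - 4)*(k + 3)*(k + 4)*(k)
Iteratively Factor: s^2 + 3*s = (s + 3)*(s)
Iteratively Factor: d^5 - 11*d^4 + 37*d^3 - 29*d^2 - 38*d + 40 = (d + 1)*(d^4 - 12*d^3 + 49*d^2 - 78*d + 40) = (d - 1)*(d + 1)*(d^3 - 11*d^2 + 38*d - 40) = (d - 4)*(d - 1)*(d + 1)*(d^2 - 7*d + 10) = (d - 5)*(d - 4)*(d - 1)*(d + 1)*(d - 2)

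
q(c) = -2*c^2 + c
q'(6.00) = -23.00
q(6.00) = -66.00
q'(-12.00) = 49.00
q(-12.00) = -300.00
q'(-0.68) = 3.72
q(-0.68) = -1.60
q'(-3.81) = 16.24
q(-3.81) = -32.84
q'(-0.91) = 4.64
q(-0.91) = -2.57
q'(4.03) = -15.12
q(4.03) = -28.45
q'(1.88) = -6.52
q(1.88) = -5.19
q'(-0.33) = 2.32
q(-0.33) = -0.55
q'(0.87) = -2.48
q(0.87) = -0.64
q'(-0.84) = 4.36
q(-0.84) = -2.25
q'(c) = 1 - 4*c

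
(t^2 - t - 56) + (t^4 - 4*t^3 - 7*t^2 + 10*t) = t^4 - 4*t^3 - 6*t^2 + 9*t - 56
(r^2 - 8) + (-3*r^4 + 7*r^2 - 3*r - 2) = -3*r^4 + 8*r^2 - 3*r - 10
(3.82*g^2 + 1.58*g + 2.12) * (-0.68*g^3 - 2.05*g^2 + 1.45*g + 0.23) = -2.5976*g^5 - 8.9054*g^4 + 0.8584*g^3 - 1.1764*g^2 + 3.4374*g + 0.4876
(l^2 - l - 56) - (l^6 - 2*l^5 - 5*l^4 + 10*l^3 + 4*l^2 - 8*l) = -l^6 + 2*l^5 + 5*l^4 - 10*l^3 - 3*l^2 + 7*l - 56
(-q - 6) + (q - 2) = -8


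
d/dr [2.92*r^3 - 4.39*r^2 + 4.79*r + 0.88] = 8.76*r^2 - 8.78*r + 4.79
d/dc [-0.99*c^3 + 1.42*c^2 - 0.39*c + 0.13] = -2.97*c^2 + 2.84*c - 0.39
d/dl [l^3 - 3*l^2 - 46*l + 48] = 3*l^2 - 6*l - 46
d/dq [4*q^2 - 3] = 8*q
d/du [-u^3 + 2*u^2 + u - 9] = -3*u^2 + 4*u + 1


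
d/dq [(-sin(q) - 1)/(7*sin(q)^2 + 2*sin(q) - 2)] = (7*sin(q)^2 + 14*sin(q) + 4)*cos(q)/(7*sin(q)^2 + 2*sin(q) - 2)^2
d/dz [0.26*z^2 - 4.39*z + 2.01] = 0.52*z - 4.39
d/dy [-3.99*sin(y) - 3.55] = -3.99*cos(y)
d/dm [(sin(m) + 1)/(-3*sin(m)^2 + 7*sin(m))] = (3*cos(m) + 6/tan(m) - 7*cos(m)/sin(m)^2)/(3*sin(m) - 7)^2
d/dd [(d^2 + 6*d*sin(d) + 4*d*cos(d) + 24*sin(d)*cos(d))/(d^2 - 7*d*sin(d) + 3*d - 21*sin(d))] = (2*(d^2 - 7*d*sin(d) + 3*d - 21*sin(d))*(-2*d*sin(d) + 3*d*cos(d) + d + 3*sin(d) + 2*cos(d) + 12*cos(2*d)) + (d^2 + 6*d*sin(d) + 4*d*cos(d) + 12*sin(2*d))*(7*d*cos(d) - 2*d + 7*sin(d) + 21*cos(d) - 3))/((d + 3)^2*(d - 7*sin(d))^2)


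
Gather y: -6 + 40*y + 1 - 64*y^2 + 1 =-64*y^2 + 40*y - 4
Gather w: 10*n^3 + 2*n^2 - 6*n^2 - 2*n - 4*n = 10*n^3 - 4*n^2 - 6*n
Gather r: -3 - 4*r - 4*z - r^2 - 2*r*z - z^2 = -r^2 + r*(-2*z - 4) - z^2 - 4*z - 3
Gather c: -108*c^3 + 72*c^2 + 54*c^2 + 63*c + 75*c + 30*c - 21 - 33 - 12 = -108*c^3 + 126*c^2 + 168*c - 66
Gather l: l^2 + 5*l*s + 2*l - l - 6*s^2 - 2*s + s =l^2 + l*(5*s + 1) - 6*s^2 - s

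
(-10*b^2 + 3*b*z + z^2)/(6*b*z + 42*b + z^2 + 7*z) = (-10*b^2 + 3*b*z + z^2)/(6*b*z + 42*b + z^2 + 7*z)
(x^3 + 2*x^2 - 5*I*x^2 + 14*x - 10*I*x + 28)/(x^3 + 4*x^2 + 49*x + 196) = (x^2 + 2*x*(1 + I) + 4*I)/(x^2 + x*(4 + 7*I) + 28*I)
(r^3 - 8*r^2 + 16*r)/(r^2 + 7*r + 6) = r*(r^2 - 8*r + 16)/(r^2 + 7*r + 6)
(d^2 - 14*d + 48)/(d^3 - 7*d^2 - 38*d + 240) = (d - 6)/(d^2 + d - 30)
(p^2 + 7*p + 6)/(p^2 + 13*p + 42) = (p + 1)/(p + 7)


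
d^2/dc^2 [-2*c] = 0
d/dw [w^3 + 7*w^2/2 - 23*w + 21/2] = 3*w^2 + 7*w - 23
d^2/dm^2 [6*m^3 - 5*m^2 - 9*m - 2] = 36*m - 10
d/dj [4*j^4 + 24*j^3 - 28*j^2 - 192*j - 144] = 16*j^3 + 72*j^2 - 56*j - 192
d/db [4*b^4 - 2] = 16*b^3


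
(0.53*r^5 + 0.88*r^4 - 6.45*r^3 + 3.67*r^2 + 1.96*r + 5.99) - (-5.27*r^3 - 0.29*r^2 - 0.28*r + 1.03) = 0.53*r^5 + 0.88*r^4 - 1.18*r^3 + 3.96*r^2 + 2.24*r + 4.96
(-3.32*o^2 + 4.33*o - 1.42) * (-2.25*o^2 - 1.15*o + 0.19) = 7.47*o^4 - 5.9245*o^3 - 2.4153*o^2 + 2.4557*o - 0.2698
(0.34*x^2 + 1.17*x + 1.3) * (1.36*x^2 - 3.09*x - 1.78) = 0.4624*x^4 + 0.5406*x^3 - 2.4525*x^2 - 6.0996*x - 2.314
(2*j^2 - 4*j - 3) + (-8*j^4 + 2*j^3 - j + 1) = -8*j^4 + 2*j^3 + 2*j^2 - 5*j - 2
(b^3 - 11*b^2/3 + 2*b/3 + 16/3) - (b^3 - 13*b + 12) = -11*b^2/3 + 41*b/3 - 20/3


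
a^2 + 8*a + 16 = (a + 4)^2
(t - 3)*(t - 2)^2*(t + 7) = t^4 - 33*t^2 + 100*t - 84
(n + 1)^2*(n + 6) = n^3 + 8*n^2 + 13*n + 6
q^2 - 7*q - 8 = (q - 8)*(q + 1)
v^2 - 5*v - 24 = (v - 8)*(v + 3)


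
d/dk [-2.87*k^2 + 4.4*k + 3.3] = 4.4 - 5.74*k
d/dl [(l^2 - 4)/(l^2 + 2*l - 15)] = 2*(l^2 - 11*l + 4)/(l^4 + 4*l^3 - 26*l^2 - 60*l + 225)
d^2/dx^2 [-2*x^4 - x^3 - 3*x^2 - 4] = -24*x^2 - 6*x - 6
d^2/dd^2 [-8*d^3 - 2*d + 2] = -48*d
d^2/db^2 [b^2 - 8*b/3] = 2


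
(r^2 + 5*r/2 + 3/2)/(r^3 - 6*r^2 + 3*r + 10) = (r + 3/2)/(r^2 - 7*r + 10)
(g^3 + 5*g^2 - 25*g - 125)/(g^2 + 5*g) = g - 25/g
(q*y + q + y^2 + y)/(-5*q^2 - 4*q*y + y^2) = (y + 1)/(-5*q + y)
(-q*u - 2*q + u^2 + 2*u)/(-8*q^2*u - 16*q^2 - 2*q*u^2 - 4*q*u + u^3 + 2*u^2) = (q - u)/(8*q^2 + 2*q*u - u^2)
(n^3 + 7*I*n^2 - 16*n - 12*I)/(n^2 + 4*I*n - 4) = n + 3*I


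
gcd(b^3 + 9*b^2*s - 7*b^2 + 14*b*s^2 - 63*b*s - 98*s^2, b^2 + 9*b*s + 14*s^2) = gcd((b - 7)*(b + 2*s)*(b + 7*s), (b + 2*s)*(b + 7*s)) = b^2 + 9*b*s + 14*s^2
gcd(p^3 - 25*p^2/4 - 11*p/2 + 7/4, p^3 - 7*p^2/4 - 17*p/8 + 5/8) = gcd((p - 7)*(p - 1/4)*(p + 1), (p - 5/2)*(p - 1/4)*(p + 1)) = p^2 + 3*p/4 - 1/4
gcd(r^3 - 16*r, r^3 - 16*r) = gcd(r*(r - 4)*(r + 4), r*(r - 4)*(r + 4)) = r^3 - 16*r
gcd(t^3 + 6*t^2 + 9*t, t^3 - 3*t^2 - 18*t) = t^2 + 3*t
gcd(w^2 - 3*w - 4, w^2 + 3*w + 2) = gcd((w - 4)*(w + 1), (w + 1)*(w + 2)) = w + 1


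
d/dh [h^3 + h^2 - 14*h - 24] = 3*h^2 + 2*h - 14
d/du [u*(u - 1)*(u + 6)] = 3*u^2 + 10*u - 6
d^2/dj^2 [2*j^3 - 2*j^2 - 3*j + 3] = 12*j - 4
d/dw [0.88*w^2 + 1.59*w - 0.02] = 1.76*w + 1.59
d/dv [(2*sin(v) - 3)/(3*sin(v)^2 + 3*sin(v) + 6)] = (6*sin(v) + cos(2*v) + 6)*cos(v)/(3*(sin(v)^2 + sin(v) + 2)^2)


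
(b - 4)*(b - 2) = b^2 - 6*b + 8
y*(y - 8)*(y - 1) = y^3 - 9*y^2 + 8*y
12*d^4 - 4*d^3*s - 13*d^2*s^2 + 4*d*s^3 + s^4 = (-2*d + s)*(-d + s)*(d + s)*(6*d + s)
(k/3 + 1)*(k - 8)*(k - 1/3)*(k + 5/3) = k^4/3 - 11*k^3/9 - 281*k^2/27 - 263*k/27 + 40/9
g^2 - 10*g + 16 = (g - 8)*(g - 2)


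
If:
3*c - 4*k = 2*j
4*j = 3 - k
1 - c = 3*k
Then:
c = 16/25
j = 18/25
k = 3/25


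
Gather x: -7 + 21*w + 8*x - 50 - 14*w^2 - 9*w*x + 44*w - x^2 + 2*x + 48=-14*w^2 + 65*w - x^2 + x*(10 - 9*w) - 9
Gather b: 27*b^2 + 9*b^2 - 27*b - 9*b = 36*b^2 - 36*b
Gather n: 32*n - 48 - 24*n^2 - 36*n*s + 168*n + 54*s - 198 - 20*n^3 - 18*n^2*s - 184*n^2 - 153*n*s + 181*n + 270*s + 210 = -20*n^3 + n^2*(-18*s - 208) + n*(381 - 189*s) + 324*s - 36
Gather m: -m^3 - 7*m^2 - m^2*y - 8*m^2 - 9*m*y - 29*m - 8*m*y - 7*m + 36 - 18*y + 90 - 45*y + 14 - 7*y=-m^3 + m^2*(-y - 15) + m*(-17*y - 36) - 70*y + 140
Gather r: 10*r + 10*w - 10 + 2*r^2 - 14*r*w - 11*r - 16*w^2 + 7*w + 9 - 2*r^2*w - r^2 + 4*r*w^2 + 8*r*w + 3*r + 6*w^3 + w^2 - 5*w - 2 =r^2*(1 - 2*w) + r*(4*w^2 - 6*w + 2) + 6*w^3 - 15*w^2 + 12*w - 3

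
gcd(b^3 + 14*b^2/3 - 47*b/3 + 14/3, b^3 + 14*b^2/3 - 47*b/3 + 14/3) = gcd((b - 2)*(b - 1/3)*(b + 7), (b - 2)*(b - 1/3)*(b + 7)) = b^3 + 14*b^2/3 - 47*b/3 + 14/3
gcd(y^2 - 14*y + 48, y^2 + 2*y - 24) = 1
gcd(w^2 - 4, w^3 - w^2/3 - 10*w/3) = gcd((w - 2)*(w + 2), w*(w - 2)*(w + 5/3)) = w - 2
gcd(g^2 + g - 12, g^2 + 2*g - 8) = g + 4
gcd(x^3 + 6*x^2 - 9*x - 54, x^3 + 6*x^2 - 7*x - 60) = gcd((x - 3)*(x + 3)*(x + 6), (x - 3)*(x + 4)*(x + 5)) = x - 3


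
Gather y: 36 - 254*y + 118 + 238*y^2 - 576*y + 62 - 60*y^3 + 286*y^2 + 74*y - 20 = -60*y^3 + 524*y^2 - 756*y + 196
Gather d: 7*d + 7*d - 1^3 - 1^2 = 14*d - 2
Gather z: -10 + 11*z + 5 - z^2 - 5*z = -z^2 + 6*z - 5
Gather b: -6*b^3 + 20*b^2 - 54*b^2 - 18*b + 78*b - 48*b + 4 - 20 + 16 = -6*b^3 - 34*b^2 + 12*b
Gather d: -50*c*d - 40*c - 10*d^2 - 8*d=-40*c - 10*d^2 + d*(-50*c - 8)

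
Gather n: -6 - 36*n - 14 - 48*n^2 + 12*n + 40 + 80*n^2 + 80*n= 32*n^2 + 56*n + 20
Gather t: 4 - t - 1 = 3 - t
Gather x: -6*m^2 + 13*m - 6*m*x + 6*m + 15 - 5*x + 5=-6*m^2 + 19*m + x*(-6*m - 5) + 20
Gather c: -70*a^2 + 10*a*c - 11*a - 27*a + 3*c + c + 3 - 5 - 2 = -70*a^2 - 38*a + c*(10*a + 4) - 4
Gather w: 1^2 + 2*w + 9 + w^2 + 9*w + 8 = w^2 + 11*w + 18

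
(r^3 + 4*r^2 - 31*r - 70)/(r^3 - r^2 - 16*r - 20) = (r + 7)/(r + 2)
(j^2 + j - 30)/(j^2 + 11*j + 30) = (j - 5)/(j + 5)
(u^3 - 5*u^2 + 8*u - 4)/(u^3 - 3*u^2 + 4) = (u - 1)/(u + 1)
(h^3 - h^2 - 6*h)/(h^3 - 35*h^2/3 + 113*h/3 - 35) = 3*h*(h + 2)/(3*h^2 - 26*h + 35)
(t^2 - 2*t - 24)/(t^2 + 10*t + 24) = (t - 6)/(t + 6)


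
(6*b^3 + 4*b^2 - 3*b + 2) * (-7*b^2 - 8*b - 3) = -42*b^5 - 76*b^4 - 29*b^3 - 2*b^2 - 7*b - 6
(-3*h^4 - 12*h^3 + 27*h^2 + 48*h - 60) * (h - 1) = -3*h^5 - 9*h^4 + 39*h^3 + 21*h^2 - 108*h + 60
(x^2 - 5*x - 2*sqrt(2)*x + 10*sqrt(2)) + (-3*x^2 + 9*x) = -2*x^2 - 2*sqrt(2)*x + 4*x + 10*sqrt(2)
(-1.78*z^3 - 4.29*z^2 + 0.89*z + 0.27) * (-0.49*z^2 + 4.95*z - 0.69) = 0.8722*z^5 - 6.7089*z^4 - 20.4434*z^3 + 7.2333*z^2 + 0.7224*z - 0.1863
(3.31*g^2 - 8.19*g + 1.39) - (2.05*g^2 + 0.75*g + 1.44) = 1.26*g^2 - 8.94*g - 0.05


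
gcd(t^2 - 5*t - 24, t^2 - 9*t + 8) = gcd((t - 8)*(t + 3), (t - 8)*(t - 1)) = t - 8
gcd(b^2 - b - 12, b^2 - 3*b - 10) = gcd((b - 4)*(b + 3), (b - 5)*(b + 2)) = 1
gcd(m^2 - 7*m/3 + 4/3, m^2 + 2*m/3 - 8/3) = m - 4/3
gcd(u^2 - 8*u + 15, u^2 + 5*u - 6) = 1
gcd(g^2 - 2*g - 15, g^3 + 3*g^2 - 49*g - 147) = g + 3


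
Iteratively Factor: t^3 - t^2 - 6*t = (t)*(t^2 - t - 6) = t*(t + 2)*(t - 3)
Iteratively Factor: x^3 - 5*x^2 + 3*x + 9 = (x + 1)*(x^2 - 6*x + 9) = (x - 3)*(x + 1)*(x - 3)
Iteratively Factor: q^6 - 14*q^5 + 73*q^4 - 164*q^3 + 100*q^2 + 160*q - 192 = (q - 2)*(q^5 - 12*q^4 + 49*q^3 - 66*q^2 - 32*q + 96) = (q - 2)^2*(q^4 - 10*q^3 + 29*q^2 - 8*q - 48) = (q - 2)^2*(q + 1)*(q^3 - 11*q^2 + 40*q - 48) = (q - 3)*(q - 2)^2*(q + 1)*(q^2 - 8*q + 16) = (q - 4)*(q - 3)*(q - 2)^2*(q + 1)*(q - 4)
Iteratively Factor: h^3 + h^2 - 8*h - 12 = (h + 2)*(h^2 - h - 6) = (h - 3)*(h + 2)*(h + 2)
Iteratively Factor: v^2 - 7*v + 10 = (v - 5)*(v - 2)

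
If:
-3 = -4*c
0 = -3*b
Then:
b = 0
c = 3/4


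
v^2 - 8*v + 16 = (v - 4)^2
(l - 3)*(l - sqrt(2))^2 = l^3 - 3*l^2 - 2*sqrt(2)*l^2 + 2*l + 6*sqrt(2)*l - 6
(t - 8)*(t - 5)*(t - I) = t^3 - 13*t^2 - I*t^2 + 40*t + 13*I*t - 40*I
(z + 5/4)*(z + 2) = z^2 + 13*z/4 + 5/2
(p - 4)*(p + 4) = p^2 - 16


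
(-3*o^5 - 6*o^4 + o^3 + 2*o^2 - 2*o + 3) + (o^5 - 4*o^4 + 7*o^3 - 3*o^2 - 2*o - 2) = -2*o^5 - 10*o^4 + 8*o^3 - o^2 - 4*o + 1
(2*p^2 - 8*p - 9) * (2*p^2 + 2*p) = 4*p^4 - 12*p^3 - 34*p^2 - 18*p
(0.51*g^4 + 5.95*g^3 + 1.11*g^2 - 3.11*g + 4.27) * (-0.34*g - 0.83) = -0.1734*g^5 - 2.4463*g^4 - 5.3159*g^3 + 0.1361*g^2 + 1.1295*g - 3.5441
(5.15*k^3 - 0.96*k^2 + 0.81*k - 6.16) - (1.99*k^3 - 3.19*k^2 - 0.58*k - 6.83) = 3.16*k^3 + 2.23*k^2 + 1.39*k + 0.67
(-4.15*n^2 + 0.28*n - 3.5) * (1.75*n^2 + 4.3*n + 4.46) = -7.2625*n^4 - 17.355*n^3 - 23.43*n^2 - 13.8012*n - 15.61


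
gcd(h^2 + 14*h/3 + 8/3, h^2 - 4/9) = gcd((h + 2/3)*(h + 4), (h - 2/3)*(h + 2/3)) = h + 2/3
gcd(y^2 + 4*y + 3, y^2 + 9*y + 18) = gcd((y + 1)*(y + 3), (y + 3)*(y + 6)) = y + 3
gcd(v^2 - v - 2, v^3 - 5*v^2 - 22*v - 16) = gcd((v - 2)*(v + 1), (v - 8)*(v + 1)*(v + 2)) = v + 1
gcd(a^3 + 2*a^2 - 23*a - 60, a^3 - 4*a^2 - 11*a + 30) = a^2 - 2*a - 15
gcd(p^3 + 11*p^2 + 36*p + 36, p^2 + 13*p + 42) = p + 6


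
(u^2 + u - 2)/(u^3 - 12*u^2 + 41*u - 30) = (u + 2)/(u^2 - 11*u + 30)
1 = 1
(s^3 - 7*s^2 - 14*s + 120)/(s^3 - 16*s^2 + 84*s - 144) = (s^2 - s - 20)/(s^2 - 10*s + 24)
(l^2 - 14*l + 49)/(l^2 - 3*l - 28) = (l - 7)/(l + 4)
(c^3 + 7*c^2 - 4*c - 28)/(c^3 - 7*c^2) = (c^3 + 7*c^2 - 4*c - 28)/(c^2*(c - 7))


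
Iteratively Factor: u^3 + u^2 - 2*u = (u)*(u^2 + u - 2) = u*(u + 2)*(u - 1)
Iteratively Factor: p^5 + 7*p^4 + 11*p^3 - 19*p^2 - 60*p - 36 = (p + 1)*(p^4 + 6*p^3 + 5*p^2 - 24*p - 36) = (p + 1)*(p + 2)*(p^3 + 4*p^2 - 3*p - 18) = (p + 1)*(p + 2)*(p + 3)*(p^2 + p - 6) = (p + 1)*(p + 2)*(p + 3)^2*(p - 2)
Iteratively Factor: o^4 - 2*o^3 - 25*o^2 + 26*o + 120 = (o + 2)*(o^3 - 4*o^2 - 17*o + 60) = (o - 3)*(o + 2)*(o^2 - o - 20) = (o - 3)*(o + 2)*(o + 4)*(o - 5)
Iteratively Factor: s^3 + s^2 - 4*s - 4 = (s - 2)*(s^2 + 3*s + 2) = (s - 2)*(s + 1)*(s + 2)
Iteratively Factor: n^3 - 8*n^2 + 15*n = (n - 3)*(n^2 - 5*n) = (n - 5)*(n - 3)*(n)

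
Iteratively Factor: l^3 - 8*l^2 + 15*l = (l - 5)*(l^2 - 3*l) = (l - 5)*(l - 3)*(l)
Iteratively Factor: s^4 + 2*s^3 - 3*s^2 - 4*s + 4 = (s + 2)*(s^3 - 3*s + 2) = (s - 1)*(s + 2)*(s^2 + s - 2) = (s - 1)^2*(s + 2)*(s + 2)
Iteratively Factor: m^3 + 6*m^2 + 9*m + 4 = (m + 1)*(m^2 + 5*m + 4) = (m + 1)^2*(m + 4)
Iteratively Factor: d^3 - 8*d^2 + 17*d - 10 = (d - 1)*(d^2 - 7*d + 10) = (d - 5)*(d - 1)*(d - 2)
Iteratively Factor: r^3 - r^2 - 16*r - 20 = (r + 2)*(r^2 - 3*r - 10) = (r + 2)^2*(r - 5)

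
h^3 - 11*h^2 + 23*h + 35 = (h - 7)*(h - 5)*(h + 1)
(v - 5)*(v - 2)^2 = v^3 - 9*v^2 + 24*v - 20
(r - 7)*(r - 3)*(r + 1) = r^3 - 9*r^2 + 11*r + 21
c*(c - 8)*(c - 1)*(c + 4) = c^4 - 5*c^3 - 28*c^2 + 32*c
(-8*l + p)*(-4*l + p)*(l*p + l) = 32*l^3*p + 32*l^3 - 12*l^2*p^2 - 12*l^2*p + l*p^3 + l*p^2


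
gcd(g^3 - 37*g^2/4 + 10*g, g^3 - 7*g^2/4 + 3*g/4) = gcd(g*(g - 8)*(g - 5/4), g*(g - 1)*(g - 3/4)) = g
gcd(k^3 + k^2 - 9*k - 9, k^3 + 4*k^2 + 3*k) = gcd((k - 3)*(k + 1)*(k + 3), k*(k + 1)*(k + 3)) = k^2 + 4*k + 3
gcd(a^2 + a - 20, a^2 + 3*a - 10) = a + 5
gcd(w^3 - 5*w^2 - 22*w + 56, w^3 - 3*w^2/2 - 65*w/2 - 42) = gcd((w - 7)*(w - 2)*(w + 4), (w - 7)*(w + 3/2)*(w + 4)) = w^2 - 3*w - 28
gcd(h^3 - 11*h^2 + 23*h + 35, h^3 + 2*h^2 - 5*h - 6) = h + 1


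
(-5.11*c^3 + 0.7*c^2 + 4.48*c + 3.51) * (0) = 0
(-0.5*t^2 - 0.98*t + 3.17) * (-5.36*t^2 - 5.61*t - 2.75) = 2.68*t^4 + 8.0578*t^3 - 10.1184*t^2 - 15.0887*t - 8.7175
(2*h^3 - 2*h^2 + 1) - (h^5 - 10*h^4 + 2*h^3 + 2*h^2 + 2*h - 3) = -h^5 + 10*h^4 - 4*h^2 - 2*h + 4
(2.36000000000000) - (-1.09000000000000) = 3.45000000000000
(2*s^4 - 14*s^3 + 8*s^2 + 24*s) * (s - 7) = 2*s^5 - 28*s^4 + 106*s^3 - 32*s^2 - 168*s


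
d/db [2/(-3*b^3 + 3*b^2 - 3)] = 2*b*(3*b - 2)/(3*(b^3 - b^2 + 1)^2)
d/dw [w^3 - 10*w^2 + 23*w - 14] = 3*w^2 - 20*w + 23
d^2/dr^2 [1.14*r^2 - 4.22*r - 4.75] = 2.28000000000000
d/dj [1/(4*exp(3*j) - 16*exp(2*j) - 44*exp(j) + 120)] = (-3*exp(2*j) + 8*exp(j) + 11)*exp(j)/(4*(exp(3*j) - 4*exp(2*j) - 11*exp(j) + 30)^2)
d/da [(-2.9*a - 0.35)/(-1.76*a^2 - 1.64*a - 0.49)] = (-5.104*a^2 - 1.232*a + 0.847)/(3.0976*a^4 + 5.7728*a^3 + 4.4144*a^2 + 1.6072*a + 0.2401)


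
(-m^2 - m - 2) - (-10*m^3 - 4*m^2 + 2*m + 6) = 10*m^3 + 3*m^2 - 3*m - 8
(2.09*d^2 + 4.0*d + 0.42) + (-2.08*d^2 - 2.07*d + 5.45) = 0.00999999999999979*d^2 + 1.93*d + 5.87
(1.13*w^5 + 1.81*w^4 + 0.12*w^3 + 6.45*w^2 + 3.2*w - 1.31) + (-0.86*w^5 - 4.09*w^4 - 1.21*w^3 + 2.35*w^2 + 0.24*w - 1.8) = 0.27*w^5 - 2.28*w^4 - 1.09*w^3 + 8.8*w^2 + 3.44*w - 3.11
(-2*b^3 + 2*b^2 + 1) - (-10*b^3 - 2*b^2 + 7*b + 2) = 8*b^3 + 4*b^2 - 7*b - 1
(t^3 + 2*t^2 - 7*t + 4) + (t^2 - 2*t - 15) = t^3 + 3*t^2 - 9*t - 11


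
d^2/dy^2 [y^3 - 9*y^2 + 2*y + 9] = 6*y - 18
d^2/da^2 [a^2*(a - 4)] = 6*a - 8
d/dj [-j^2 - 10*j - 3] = -2*j - 10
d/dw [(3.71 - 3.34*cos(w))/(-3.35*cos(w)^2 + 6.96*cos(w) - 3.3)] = (11.189*cos(w)^2 - 24.857*cos(w) + 14.7996)*sin(w)/(11.2225*cos(w)^4 - 46.632*cos(w)^3 + 70.5516*cos(w)^2 - 45.936*cos(w) + 10.89)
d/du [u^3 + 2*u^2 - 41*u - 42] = 3*u^2 + 4*u - 41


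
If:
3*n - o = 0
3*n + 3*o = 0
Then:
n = 0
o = 0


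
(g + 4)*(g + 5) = g^2 + 9*g + 20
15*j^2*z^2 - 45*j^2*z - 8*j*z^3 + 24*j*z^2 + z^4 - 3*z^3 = z*(-5*j + z)*(-3*j + z)*(z - 3)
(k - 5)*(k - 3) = k^2 - 8*k + 15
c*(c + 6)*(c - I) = c^3 + 6*c^2 - I*c^2 - 6*I*c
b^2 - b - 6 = (b - 3)*(b + 2)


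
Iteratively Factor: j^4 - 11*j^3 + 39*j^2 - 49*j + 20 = (j - 5)*(j^3 - 6*j^2 + 9*j - 4) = (j - 5)*(j - 1)*(j^2 - 5*j + 4) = (j - 5)*(j - 1)^2*(j - 4)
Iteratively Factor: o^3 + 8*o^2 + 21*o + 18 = (o + 3)*(o^2 + 5*o + 6) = (o + 2)*(o + 3)*(o + 3)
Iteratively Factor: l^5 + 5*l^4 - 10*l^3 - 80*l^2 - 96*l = (l)*(l^4 + 5*l^3 - 10*l^2 - 80*l - 96) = l*(l + 4)*(l^3 + l^2 - 14*l - 24) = l*(l + 2)*(l + 4)*(l^2 - l - 12) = l*(l - 4)*(l + 2)*(l + 4)*(l + 3)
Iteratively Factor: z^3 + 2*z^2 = (z)*(z^2 + 2*z) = z^2*(z + 2)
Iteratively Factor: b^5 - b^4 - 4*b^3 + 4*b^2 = (b - 1)*(b^4 - 4*b^2) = (b - 1)*(b + 2)*(b^3 - 2*b^2) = b*(b - 1)*(b + 2)*(b^2 - 2*b) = b*(b - 2)*(b - 1)*(b + 2)*(b)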